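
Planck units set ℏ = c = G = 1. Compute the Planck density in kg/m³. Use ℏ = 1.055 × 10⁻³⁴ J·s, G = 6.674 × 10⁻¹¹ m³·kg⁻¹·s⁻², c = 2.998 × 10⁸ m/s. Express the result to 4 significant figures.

5.154 × 10⁹⁶ kg/m³

From ℏ = c = G = 1 the density scale is ρ_P = c⁵/(ℏG²).
  = 2.422 × 10⁴² / 4.699 × 10⁻⁵⁵
  = 5.154 × 10⁹⁶ kg/m³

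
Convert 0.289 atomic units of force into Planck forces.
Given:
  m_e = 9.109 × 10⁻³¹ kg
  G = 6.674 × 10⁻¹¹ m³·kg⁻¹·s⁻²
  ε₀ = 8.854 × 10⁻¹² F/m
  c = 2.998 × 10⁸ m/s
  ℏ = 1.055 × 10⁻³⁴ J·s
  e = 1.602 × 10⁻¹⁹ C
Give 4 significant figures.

1.963 × 10⁻⁵²

atomic unit of force: F_au = E_h/a₀ = m_e²e⁶/((4πε₀)³ℏ⁴) = 8.220 × 10⁻⁸ N
Planck force: F_P = c⁴/G = 1.210 × 10⁴⁴ N
0.289 × 8.220 × 10⁻⁸ / 1.210 × 10⁴⁴ = 1.963 × 10⁻⁵²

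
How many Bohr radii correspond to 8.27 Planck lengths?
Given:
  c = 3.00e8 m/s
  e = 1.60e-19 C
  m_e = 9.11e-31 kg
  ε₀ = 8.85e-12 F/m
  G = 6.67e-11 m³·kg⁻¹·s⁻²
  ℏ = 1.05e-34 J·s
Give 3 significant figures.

Planck length: ℓ_P = √(ℏG/c³) = 1.61e-35 m
Bohr radius: a₀ = 4πε₀ℏ²/(m_e e²) = 5.26e-11 m
8.27 × 1.61e-35 / 5.26e-11 = 2.53e-24

2.53e-24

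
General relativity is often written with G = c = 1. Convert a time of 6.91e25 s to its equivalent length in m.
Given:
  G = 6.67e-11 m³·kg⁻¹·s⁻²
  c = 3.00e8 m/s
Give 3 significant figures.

2.07e34 m

Time → length via c.
6.91e25 s × (c) = 2.07e34 m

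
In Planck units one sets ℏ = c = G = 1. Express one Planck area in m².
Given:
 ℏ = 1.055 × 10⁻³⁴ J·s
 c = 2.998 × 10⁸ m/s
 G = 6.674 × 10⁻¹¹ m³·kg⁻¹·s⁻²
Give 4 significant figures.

2.613 × 10⁻⁷⁰ m²

A_P = ℏG/c³
  = 7.041 × 10⁻⁴⁵ / 2.695 × 10²⁵
  = 2.613 × 10⁻⁷⁰ m²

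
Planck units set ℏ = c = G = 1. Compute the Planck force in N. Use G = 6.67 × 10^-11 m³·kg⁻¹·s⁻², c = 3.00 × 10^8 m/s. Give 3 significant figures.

Dimensional analysis gives F_P = c⁴/G.
  = 8.10 × 10^33 / 6.67 × 10^-11
  = 1.21 × 10^44 N

1.21 × 10^44 N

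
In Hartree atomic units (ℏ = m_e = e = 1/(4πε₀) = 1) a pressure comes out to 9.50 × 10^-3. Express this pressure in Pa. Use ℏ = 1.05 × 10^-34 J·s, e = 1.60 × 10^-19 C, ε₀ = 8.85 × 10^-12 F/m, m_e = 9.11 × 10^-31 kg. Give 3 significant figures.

2.86 × 10^11 Pa

One atomic unit of pressure: P_au = E_h/a₀³ = m_e⁴e¹⁰/((4πε₀)⁵ℏ⁸) = 3.01 × 10^13 Pa.
9.50 × 10^-3 × 3.01 × 10^13 Pa = 2.86 × 10^11 Pa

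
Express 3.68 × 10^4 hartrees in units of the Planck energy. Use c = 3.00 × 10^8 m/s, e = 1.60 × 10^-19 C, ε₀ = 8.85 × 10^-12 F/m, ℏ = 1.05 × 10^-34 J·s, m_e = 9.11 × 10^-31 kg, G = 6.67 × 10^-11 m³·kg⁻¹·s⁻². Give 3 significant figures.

hartree: E_h = m_e e⁴/(4πε₀ℏ)² = 4.38 × 10^-18 J
Planck energy: E_P = √(ℏc⁵/G) = 1.96 × 10^9 J
3.68 × 10^4 × 4.38 × 10^-18 / 1.96 × 10^9 = 8.24 × 10^-23

8.24 × 10^-23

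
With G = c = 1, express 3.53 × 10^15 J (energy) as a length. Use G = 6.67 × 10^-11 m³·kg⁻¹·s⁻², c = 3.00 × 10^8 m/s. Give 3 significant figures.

2.91 × 10^-29 m

Energy → length via G/c⁴.
3.53 × 10^15 J × (G/c⁴) = 2.91 × 10^-29 m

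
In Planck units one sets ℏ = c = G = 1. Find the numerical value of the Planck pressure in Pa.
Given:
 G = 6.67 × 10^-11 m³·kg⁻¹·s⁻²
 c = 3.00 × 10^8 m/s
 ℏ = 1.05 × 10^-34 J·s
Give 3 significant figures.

p_P = c⁷/(ℏG²)
  = 2.19 × 10^59 / 4.67 × 10^-55
  = 4.68 × 10^113 Pa

4.68 × 10^113 Pa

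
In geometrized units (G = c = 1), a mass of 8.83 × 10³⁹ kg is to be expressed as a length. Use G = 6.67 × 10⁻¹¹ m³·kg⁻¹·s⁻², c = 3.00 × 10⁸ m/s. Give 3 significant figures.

In G = c = 1 units mass has dimensions of length; the conversion factor is G/c².
8.83 × 10³⁹ kg × (G/c²) = 6.54 × 10¹² m

6.54 × 10¹² m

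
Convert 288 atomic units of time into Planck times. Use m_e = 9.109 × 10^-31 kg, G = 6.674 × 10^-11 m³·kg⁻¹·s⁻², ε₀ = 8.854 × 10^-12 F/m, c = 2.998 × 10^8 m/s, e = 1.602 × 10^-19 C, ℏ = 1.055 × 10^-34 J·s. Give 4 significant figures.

atomic unit of time: τ_au = (4πε₀)²ℏ³/(m_e e⁴) = 2.423 × 10^-17 s
Planck time: t_P = √(ℏG/c⁵) = 5.392 × 10^-44 s
288 × 2.423 × 10^-17 / 5.392 × 10^-44 = 1.294 × 10^29

1.294 × 10^29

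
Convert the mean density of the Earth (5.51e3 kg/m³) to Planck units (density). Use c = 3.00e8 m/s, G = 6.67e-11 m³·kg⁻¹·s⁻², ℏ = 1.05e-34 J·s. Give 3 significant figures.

1.06e-93

Planck density: ρ_P = c⁵/(ℏG²) = 5.20e96 kg/m³.
5.51e3 / 5.20e96 = 1.06e-93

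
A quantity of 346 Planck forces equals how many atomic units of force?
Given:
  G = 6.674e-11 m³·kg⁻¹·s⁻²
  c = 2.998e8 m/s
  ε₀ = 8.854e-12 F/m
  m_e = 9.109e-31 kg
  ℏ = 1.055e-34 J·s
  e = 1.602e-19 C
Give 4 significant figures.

5.095e53

Planck force: F_P = c⁴/G = 1.210e44 N
atomic unit of force: F_au = E_h/a₀ = m_e²e⁶/((4πε₀)³ℏ⁴) = 8.220e-8 N
346 × 1.210e44 / 8.220e-8 = 5.095e53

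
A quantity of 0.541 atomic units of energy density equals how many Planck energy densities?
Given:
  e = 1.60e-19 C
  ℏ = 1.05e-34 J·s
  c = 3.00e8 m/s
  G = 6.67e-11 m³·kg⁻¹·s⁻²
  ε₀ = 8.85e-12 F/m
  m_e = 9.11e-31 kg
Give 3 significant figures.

atomic unit of energy density: u_au = E_h/a₀³ = m_e⁴e¹⁰/((4πε₀)⁵ℏ⁸) = 3.01e13 J/m³
Planck energy density: u_P = c⁷/(ℏG²) = 4.68e113 J/m³
0.541 × 3.01e13 / 4.68e113 = 3.48e-101

3.48e-101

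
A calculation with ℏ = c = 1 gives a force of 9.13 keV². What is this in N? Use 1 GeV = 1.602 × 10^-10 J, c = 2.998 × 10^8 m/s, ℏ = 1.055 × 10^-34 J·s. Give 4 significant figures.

7.408 × 10^-6 N

Force is [E]/[L] = [E]²/(ℏc); restore (ℏc)⁻¹.
1 GeV² → 1/(ℏc) × (1 GeV in J)² = 8.114 × 10^5 N.
Convert the energy scale: 9.13 keV² = 9.13 × 10^-12 GeV².
Result: 9.13 × 10^-12 × 8.114 × 10^5 = 7.408 × 10^-6 N.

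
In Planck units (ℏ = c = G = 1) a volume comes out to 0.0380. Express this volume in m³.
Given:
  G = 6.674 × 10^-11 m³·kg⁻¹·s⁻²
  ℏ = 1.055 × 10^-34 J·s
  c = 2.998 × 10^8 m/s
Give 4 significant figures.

1.605 × 10^-106 m³

One Planck volume: V_P = (ℏG/c³)^(3/2) = 4.224 × 10^-105 m³.
0.0380 × 4.224 × 10^-105 m³ = 1.605 × 10^-106 m³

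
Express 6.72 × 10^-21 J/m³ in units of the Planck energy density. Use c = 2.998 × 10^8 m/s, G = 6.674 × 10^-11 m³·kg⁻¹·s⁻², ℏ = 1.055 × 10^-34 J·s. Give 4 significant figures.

1.451 × 10^-134

Planck energy density: u_P = c⁷/(ℏG²) = 4.632 × 10^113 J/m³.
6.72 × 10^-21 / 4.632 × 10^113 = 1.451 × 10^-134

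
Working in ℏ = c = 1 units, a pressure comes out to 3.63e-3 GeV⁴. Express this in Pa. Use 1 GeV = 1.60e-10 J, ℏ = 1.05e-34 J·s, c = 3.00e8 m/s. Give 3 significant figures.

7.61e34 Pa

Pressure is [E]/[L]³ = [E]⁴/(ℏc)³.
1 GeV⁴ → 1/(ℏc)³ × (1 GeV in J)⁴ = 2.10e37 Pa.
Result: 3.63e-3 × 2.10e37 = 7.61e34 Pa.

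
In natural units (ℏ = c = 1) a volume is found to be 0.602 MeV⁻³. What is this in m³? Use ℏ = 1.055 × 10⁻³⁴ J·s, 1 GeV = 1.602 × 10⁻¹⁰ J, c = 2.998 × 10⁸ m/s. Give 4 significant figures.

4.633 × 10⁻³⁹ m³

Volume is [L]³ = [E]⁻³·(ℏc)³.
1 GeV⁻³ → (ℏc)³ × (1 GeV in J)⁻³ = 7.696 × 10⁻⁴⁸ m³.
Convert the energy scale: 0.602 MeV⁻³ = 6.02 × 10⁸ GeV⁻³.
Result: 6.02 × 10⁸ × 7.696 × 10⁻⁴⁸ = 4.633 × 10⁻³⁹ m³.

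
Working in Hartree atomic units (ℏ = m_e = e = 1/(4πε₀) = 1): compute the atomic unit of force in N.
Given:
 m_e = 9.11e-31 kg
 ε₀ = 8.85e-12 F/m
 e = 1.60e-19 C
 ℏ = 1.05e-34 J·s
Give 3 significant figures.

8.33e-8 N

From ℏ = m_e = e = 1/(4πε₀) = 1 the force scale is F_au = E_h/a₀ = m_e²e⁶/((4πε₀)³ℏ⁴).
E_h = 4.38e-18 J
a₀ = 5.26e-11 m
E_h/a₀ = 8.33e-8 N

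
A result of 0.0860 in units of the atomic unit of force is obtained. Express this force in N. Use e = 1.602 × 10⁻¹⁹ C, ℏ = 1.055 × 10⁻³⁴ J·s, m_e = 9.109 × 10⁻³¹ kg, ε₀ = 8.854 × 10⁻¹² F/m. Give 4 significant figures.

One atomic unit of force: F_au = E_h/a₀ = m_e²e⁶/((4πε₀)³ℏ⁴) = 8.220 × 10⁻⁸ N.
0.0860 × 8.220 × 10⁻⁸ N = 7.069 × 10⁻⁹ N

7.069 × 10⁻⁹ N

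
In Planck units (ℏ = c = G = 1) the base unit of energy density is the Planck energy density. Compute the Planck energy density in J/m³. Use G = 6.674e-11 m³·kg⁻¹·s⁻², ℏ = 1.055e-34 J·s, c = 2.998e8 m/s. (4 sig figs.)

4.632e113 J/m³

u_P = c⁷/(ℏG²)
  = 2.177e59 / 4.699e-55
  = 4.632e113 J/m³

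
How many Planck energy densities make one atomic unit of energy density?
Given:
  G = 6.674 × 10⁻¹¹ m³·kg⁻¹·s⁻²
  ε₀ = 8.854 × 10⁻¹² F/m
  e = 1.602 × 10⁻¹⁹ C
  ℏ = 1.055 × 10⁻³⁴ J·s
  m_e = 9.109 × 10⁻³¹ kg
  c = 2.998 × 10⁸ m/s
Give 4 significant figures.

6.323 × 10⁻¹⁰¹

atomic unit of energy density: u_au = E_h/a₀³ = m_e⁴e¹⁰/((4πε₀)⁵ℏ⁸) = 2.929 × 10¹³ J/m³
Planck energy density: u_P = c⁷/(ℏG²) = 4.632 × 10¹¹³ J/m³
ratio = 2.929 × 10¹³ / 4.632 × 10¹¹³ = 6.323 × 10⁻¹⁰¹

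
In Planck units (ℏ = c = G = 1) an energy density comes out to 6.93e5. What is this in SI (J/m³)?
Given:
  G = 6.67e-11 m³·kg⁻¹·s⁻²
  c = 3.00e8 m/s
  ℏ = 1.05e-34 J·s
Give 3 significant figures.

One Planck energy density: u_P = c⁷/(ℏG²) = 4.68e113 J/m³.
6.93e5 × 4.68e113 J/m³ = 3.24e119 J/m³

3.24e119 J/m³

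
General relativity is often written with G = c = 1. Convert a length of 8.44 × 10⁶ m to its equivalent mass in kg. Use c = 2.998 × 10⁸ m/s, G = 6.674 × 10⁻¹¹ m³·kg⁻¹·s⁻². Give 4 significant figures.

Length → mass via c²/G.
8.44 × 10⁶ m × (c²/G) = 1.137 × 10³⁴ kg

1.137 × 10³⁴ kg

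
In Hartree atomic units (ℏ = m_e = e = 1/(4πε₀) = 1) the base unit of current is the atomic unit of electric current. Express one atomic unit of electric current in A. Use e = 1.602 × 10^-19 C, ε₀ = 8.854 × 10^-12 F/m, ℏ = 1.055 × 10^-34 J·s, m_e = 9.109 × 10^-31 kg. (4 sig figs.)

I_au = e E_h/ℏ = m_e e⁵/((4πε₀)²ℏ³)
E_h = 4.354 × 10^-18 J
e·E_h/ℏ = 6.612 × 10^-3 A

6.612 × 10^-3 A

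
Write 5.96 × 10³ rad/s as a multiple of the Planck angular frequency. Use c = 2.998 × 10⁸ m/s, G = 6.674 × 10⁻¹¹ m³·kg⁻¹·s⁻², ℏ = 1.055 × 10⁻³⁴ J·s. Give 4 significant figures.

3.214 × 10⁻⁴⁰

Planck angular frequency: ω_P = √(c⁵/(ℏG)) = 1.855 × 10⁴³ rad/s.
5.96 × 10³ / 1.855 × 10⁴³ = 3.214 × 10⁻⁴⁰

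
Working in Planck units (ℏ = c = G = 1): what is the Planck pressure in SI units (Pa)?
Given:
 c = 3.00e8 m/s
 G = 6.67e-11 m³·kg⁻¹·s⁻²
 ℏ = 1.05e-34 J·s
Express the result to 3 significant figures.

The unique combination of the constants set to 1 with dimensions of pressure is p_P = c⁷/(ℏG²).
  = 2.19e59 / 4.67e-55
  = 4.68e113 Pa

4.68e113 Pa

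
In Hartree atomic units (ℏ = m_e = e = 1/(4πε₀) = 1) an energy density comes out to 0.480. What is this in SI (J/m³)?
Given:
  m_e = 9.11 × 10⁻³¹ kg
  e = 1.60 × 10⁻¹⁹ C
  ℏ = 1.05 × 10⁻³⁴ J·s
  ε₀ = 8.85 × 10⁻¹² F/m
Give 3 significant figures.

One atomic unit of energy density: u_au = E_h/a₀³ = m_e⁴e¹⁰/((4πε₀)⁵ℏ⁸) = 3.01 × 10¹³ J/m³.
0.480 × 3.01 × 10¹³ J/m³ = 1.45 × 10¹³ J/m³

1.45 × 10¹³ J/m³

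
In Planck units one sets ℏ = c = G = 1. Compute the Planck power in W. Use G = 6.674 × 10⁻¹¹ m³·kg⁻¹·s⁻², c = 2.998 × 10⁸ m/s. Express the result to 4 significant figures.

P_P = c⁵/G
  = 2.422 × 10⁴² / 6.674 × 10⁻¹¹
  = 3.629 × 10⁵² W

3.629 × 10⁵² W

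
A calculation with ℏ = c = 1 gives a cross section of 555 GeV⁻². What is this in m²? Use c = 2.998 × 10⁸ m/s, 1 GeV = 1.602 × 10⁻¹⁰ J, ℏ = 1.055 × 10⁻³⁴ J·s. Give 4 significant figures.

Area is [L]² = [E]⁻²·(ℏc)²; restore (ℏc)².
1 GeV⁻² → (ℏc)² × (1 GeV in J)⁻² = 3.898 × 10⁻³² m².
Result: 555 × 3.898 × 10⁻³² = 2.163 × 10⁻²⁹ m².

2.163 × 10⁻²⁹ m²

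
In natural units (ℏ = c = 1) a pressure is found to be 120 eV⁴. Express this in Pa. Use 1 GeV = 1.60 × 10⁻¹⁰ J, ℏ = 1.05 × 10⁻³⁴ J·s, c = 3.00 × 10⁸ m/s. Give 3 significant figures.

2.52 × 10³ Pa

Pressure is [E]/[L]³ = [E]⁴/(ℏc)³.
1 GeV⁴ → 1/(ℏc)³ × (1 GeV in J)⁴ = 2.10 × 10³⁷ Pa.
Convert the energy scale: 120 eV⁴ = 1.20 × 10⁻³⁴ GeV⁴.
Result: 1.20 × 10⁻³⁴ × 2.10 × 10³⁷ = 2.52 × 10³ Pa.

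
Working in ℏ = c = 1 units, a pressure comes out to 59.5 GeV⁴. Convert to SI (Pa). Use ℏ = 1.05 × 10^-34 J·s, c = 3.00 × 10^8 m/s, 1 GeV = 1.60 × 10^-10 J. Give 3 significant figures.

Pressure is [E]/[L]³ = [E]⁴/(ℏc)³.
1 GeV⁴ → 1/(ℏc)³ × (1 GeV in J)⁴ = 2.10 × 10^37 Pa.
Result: 59.5 × 2.10 × 10^37 = 1.25 × 10^39 Pa.

1.25 × 10^39 Pa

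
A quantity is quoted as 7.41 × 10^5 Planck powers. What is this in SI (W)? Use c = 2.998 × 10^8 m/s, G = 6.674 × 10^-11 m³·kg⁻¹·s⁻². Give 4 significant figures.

One Planck power: P_P = c⁵/G = 3.629 × 10^52 W.
7.41 × 10^5 × 3.629 × 10^52 W = 2.689 × 10^58 W

2.689 × 10^58 W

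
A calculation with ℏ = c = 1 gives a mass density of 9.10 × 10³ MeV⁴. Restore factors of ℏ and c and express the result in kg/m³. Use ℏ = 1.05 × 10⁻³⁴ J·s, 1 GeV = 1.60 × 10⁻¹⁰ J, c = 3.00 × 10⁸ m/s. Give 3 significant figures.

2.12 × 10¹² kg/m³

Mass density is [E]/(c²[L]³) = [E]⁴/(ℏ³c⁵).
1 GeV⁴ → 1/(ℏ³c⁵) × (1 GeV in J)⁴ = 2.33 × 10²⁰ kg/m³.
Convert the energy scale: 9.10 × 10³ MeV⁴ = 9.10 × 10⁻⁹ GeV⁴.
Result: 9.10 × 10⁻⁹ × 2.33 × 10²⁰ = 2.12 × 10¹² kg/m³.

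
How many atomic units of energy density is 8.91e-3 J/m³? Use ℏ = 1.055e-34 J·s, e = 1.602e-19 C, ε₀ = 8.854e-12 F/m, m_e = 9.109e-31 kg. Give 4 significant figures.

3.042e-16

atomic unit of energy density: u_au = E_h/a₀³ = m_e⁴e¹⁰/((4πε₀)⁵ℏ⁸) = 2.929e13 J/m³.
8.91e-3 / 2.929e13 = 3.042e-16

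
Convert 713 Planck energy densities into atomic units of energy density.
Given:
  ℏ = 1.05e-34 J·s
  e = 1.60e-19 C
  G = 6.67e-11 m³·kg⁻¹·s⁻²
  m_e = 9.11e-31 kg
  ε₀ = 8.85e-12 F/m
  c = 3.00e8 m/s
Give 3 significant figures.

Planck energy density: u_P = c⁷/(ℏG²) = 4.68e113 J/m³
atomic unit of energy density: u_au = E_h/a₀³ = m_e⁴e¹⁰/((4πε₀)⁵ℏ⁸) = 3.01e13 J/m³
713 × 4.68e113 / 3.01e13 = 1.11e103

1.11e103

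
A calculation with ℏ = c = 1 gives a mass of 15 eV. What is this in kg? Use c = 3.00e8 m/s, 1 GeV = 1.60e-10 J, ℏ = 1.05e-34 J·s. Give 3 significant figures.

Mass is [E]/c²; divide by c².
1 GeV → 1/c² × (1 GeV in J) = 1.78e-27 kg.
Convert the energy scale: 15 eV = 1.50e-8 GeV.
Result: 1.50e-8 × 1.78e-27 = 2.67e-35 kg.

2.67e-35 kg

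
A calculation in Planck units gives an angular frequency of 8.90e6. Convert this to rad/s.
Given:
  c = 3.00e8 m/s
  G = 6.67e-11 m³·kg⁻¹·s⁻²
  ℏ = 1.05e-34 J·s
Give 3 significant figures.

One Planck angular frequency: ω_P = √(c⁵/(ℏG)) = 1.86e43 rad/s.
8.90e6 × 1.86e43 rad/s = 1.66e50 rad/s

1.66e50 rad/s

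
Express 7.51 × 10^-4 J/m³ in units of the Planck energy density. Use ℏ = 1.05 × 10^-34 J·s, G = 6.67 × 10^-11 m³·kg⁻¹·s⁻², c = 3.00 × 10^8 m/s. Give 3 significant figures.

Planck energy density: u_P = c⁷/(ℏG²) = 4.68 × 10^113 J/m³.
7.51 × 10^-4 / 4.68 × 10^113 = 1.60 × 10^-117

1.60 × 10^-117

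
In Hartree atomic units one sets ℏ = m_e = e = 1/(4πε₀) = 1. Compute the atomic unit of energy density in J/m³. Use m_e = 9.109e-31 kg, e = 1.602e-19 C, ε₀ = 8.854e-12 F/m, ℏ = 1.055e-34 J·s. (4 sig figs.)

u_au = E_h/a₀³ = m_e⁴e¹⁰/((4πε₀)⁵ℏ⁸)
E_h = 4.354e-18 J
a₀ = 5.297e-11 m
E_h/a₀³ = 2.929e13 J/m³

2.929e13 J/m³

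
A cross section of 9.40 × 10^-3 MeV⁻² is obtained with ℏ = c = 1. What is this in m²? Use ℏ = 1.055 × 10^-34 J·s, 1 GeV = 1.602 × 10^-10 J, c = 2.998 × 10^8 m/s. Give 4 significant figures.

Area is [L]² = [E]⁻²·(ℏc)²; restore (ℏc)².
1 GeV⁻² → (ℏc)² × (1 GeV in J)⁻² = 3.898 × 10^-32 m².
Convert the energy scale: 9.40 × 10^-3 MeV⁻² = 9.40 × 10^3 GeV⁻².
Result: 9.40 × 10^3 × 3.898 × 10^-32 = 3.664 × 10^-28 m².

3.664 × 10^-28 m²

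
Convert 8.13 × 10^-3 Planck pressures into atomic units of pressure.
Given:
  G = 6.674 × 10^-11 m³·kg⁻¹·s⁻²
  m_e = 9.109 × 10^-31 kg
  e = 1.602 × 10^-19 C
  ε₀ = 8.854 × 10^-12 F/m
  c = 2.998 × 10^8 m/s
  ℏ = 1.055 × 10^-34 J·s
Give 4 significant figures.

1.286 × 10^98

Planck pressure: p_P = c⁷/(ℏG²) = 4.632 × 10^113 Pa
atomic unit of pressure: P_au = E_h/a₀³ = m_e⁴e¹⁰/((4πε₀)⁵ℏ⁸) = 2.929 × 10^13 Pa
8.13 × 10^-3 × 4.632 × 10^113 / 2.929 × 10^13 = 1.286 × 10^98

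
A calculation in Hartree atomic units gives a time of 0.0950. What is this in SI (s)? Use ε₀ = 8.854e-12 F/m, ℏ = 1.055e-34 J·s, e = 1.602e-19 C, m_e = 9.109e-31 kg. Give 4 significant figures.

One atomic unit of time: τ_au = (4πε₀)²ℏ³/(m_e e⁴) = 2.423e-17 s.
0.0950 × 2.423e-17 s = 2.302e-18 s

2.302e-18 s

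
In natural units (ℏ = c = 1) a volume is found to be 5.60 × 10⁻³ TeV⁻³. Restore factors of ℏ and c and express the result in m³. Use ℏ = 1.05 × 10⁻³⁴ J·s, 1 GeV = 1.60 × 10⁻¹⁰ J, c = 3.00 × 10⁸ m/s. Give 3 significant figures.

Volume is [L]³ = [E]⁻³·(ℏc)³.
1 GeV⁻³ → (ℏc)³ × (1 GeV in J)⁻³ = 7.63 × 10⁻⁴⁸ m³.
Convert the energy scale: 5.60 × 10⁻³ TeV⁻³ = 5.60 × 10⁻¹² GeV⁻³.
Result: 5.60 × 10⁻¹² × 7.63 × 10⁻⁴⁸ = 4.27 × 10⁻⁵⁹ m³.

4.27 × 10⁻⁵⁹ m³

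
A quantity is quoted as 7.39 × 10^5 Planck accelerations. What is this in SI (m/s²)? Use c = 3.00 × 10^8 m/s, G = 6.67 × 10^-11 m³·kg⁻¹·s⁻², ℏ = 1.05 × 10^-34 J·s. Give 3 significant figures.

One Planck acceleration: a_P = √(c⁷/(ℏG)) = 5.59 × 10^51 m/s².
7.39 × 10^5 × 5.59 × 10^51 m/s² = 4.13 × 10^57 m/s²

4.13 × 10^57 m/s²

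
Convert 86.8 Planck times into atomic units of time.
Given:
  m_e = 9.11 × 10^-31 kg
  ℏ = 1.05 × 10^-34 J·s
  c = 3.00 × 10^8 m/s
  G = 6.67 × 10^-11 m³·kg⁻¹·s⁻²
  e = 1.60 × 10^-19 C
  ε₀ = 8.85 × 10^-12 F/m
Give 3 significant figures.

Planck time: t_P = √(ℏG/c⁵) = 5.37 × 10^-44 s
atomic unit of time: τ_au = (4πε₀)²ℏ³/(m_e e⁴) = 2.40 × 10^-17 s
86.8 × 5.37 × 10^-44 / 2.40 × 10^-17 = 1.94 × 10^-25

1.94 × 10^-25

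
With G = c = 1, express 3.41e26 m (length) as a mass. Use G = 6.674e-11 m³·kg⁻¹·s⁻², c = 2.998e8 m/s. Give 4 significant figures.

Length → mass via c²/G.
3.41e26 m × (c²/G) = 4.592e53 kg

4.592e53 kg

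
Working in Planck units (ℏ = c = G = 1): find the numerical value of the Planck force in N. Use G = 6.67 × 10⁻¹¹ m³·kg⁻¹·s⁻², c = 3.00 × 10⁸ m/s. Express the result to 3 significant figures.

1.21 × 10⁴⁴ N

Dimensional analysis gives F_P = c⁴/G.
  = 8.10 × 10³³ / 6.67 × 10⁻¹¹
  = 1.21 × 10⁴⁴ N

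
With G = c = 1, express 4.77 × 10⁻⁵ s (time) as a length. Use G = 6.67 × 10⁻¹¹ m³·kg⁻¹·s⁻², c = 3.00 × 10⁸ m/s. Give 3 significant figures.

Time → length via c.
4.77 × 10⁻⁵ s × (c) = 1.43 × 10⁴ m

1.43 × 10⁴ m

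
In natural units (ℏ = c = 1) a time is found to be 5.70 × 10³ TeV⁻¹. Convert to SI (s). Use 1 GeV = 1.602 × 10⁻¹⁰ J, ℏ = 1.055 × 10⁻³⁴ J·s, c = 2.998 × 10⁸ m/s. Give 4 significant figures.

A time is [E]⁻¹ in ℏ=c=1; restore one factor of ℏ.
1 GeV⁻¹ → ℏ × (1 GeV in J)⁻¹ = 6.586 × 10⁻²⁵ s.
Convert the energy scale: 5.70 × 10³ TeV⁻¹ = 5.70 GeV⁻¹.
Result: 5.70 × 6.586 × 10⁻²⁵ = 3.754 × 10⁻²⁴ s.

3.754 × 10⁻²⁴ s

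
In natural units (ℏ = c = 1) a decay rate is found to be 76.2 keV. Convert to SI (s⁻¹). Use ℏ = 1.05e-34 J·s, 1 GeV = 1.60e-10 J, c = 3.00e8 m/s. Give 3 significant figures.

1.16e20 s⁻¹

A rate is [E]/ℏ; divide by ℏ.
1 GeV → 1/ℏ × (1 GeV in J) = 1.52e24 s⁻¹.
Convert the energy scale: 76.2 keV = 7.62e-5 GeV.
Result: 7.62e-5 × 1.52e24 = 1.16e20 s⁻¹.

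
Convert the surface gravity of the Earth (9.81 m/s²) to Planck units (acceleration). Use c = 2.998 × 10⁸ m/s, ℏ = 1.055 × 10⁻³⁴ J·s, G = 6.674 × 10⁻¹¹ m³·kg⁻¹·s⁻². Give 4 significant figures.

1.764 × 10⁻⁵¹

Planck acceleration: a_P = √(c⁷/(ℏG)) = 5.560 × 10⁵¹ m/s².
9.81 / 5.560 × 10⁵¹ = 1.764 × 10⁻⁵¹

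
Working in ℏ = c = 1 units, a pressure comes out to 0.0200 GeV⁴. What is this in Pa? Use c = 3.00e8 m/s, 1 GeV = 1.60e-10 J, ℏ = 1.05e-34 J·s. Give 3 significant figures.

4.19e35 Pa

Pressure is [E]/[L]³ = [E]⁴/(ℏc)³.
1 GeV⁴ → 1/(ℏc)³ × (1 GeV in J)⁴ = 2.10e37 Pa.
Result: 0.0200 × 2.10e37 = 4.19e35 Pa.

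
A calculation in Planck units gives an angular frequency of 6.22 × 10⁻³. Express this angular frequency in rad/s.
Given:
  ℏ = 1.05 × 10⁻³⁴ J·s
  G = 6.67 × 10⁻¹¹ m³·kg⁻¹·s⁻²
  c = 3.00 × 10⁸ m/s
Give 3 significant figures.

One Planck angular frequency: ω_P = √(c⁵/(ℏG)) = 1.86 × 10⁴³ rad/s.
6.22 × 10⁻³ × 1.86 × 10⁴³ rad/s = 1.16 × 10⁴¹ rad/s

1.16 × 10⁴¹ rad/s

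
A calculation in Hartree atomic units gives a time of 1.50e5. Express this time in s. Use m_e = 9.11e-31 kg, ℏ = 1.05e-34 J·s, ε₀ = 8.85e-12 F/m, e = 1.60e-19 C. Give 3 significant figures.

3.60e-12 s

One atomic unit of time: τ_au = (4πε₀)²ℏ³/(m_e e⁴) = 2.40e-17 s.
1.50e5 × 2.40e-17 s = 3.60e-12 s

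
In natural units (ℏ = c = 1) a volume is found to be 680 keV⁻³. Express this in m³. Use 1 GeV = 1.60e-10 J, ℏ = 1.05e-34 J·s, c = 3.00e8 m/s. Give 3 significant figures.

Volume is [L]³ = [E]⁻³·(ℏc)³.
1 GeV⁻³ → (ℏc)³ × (1 GeV in J)⁻³ = 7.63e-48 m³.
Convert the energy scale: 680 keV⁻³ = 6.80e20 GeV⁻³.
Result: 6.80e20 × 7.63e-48 = 5.19e-27 m³.

5.19e-27 m³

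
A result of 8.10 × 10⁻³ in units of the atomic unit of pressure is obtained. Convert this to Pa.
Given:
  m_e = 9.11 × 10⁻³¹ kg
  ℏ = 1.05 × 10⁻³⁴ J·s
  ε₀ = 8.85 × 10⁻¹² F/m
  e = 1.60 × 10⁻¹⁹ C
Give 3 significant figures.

2.44 × 10¹¹ Pa

One atomic unit of pressure: P_au = E_h/a₀³ = m_e⁴e¹⁰/((4πε₀)⁵ℏ⁸) = 3.01 × 10¹³ Pa.
8.10 × 10⁻³ × 3.01 × 10¹³ Pa = 2.44 × 10¹¹ Pa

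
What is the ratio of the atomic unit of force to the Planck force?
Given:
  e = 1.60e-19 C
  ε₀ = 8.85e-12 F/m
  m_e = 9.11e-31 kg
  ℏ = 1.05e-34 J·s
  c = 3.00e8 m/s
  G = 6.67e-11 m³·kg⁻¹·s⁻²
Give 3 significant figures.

6.86e-52

atomic unit of force: F_au = E_h/a₀ = m_e²e⁶/((4πε₀)³ℏ⁴) = 8.33e-8 N
Planck force: F_P = c⁴/G = 1.21e44 N
ratio = 8.33e-8 / 1.21e44 = 6.86e-52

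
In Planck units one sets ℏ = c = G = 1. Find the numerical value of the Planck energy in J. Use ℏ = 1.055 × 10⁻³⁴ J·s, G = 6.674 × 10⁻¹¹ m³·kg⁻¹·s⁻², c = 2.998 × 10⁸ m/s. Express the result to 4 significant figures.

E_P = √(ℏc⁵/G)
  = √(3.828 × 10¹⁸)
  = 1.957 × 10⁹ J

1.957 × 10⁹ J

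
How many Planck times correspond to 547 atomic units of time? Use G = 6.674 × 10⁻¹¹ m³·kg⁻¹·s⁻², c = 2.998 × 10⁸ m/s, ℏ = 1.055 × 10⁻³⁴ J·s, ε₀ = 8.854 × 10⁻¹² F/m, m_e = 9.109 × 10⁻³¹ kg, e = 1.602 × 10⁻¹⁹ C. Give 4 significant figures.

atomic unit of time: τ_au = (4πε₀)²ℏ³/(m_e e⁴) = 2.423 × 10⁻¹⁷ s
Planck time: t_P = √(ℏG/c⁵) = 5.392 × 10⁻⁴⁴ s
547 × 2.423 × 10⁻¹⁷ / 5.392 × 10⁻⁴⁴ = 2.458 × 10²⁹

2.458 × 10²⁹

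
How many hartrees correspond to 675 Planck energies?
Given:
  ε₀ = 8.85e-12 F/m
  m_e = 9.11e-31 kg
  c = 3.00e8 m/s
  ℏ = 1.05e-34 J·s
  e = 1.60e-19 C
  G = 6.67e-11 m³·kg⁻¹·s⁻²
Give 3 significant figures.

Planck energy: E_P = √(ℏc⁵/G) = 1.96e9 J
hartree: E_h = m_e e⁴/(4πε₀ℏ)² = 4.38e-18 J
675 × 1.96e9 / 4.38e-18 = 3.02e29

3.02e29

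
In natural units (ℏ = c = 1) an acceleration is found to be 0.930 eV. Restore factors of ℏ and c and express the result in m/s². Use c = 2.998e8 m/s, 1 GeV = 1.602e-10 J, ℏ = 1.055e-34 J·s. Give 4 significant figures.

Acceleration is [L]/[T]² = c·[E]/ℏ.
1 GeV → c/ℏ × (1 GeV in J) = 4.552e32 m/s².
Convert the energy scale: 0.930 eV = 9.30e-10 GeV.
Result: 9.30e-10 × 4.552e32 = 4.234e23 m/s².

4.234e23 m/s²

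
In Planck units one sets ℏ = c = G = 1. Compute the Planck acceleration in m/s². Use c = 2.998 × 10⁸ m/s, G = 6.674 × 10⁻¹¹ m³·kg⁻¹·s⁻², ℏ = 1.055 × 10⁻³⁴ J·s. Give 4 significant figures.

a_P = √(c⁷/(ℏG))
  = √(3.092 × 10¹⁰³)
  = 5.560 × 10⁵¹ m/s²

5.560 × 10⁵¹ m/s²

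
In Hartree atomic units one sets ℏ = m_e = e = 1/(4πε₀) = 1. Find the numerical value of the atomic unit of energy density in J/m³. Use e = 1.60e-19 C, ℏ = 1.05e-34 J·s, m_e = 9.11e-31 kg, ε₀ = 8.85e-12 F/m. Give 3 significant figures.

u_au = E_h/a₀³ = m_e⁴e¹⁰/((4πε₀)⁵ℏ⁸)
E_h = 4.38e-18 J
a₀ = 5.26e-11 m
E_h/a₀³ = 3.01e13 J/m³

3.01e13 J/m³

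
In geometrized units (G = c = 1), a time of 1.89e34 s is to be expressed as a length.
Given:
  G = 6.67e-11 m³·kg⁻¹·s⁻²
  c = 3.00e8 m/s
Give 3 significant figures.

Time → length via c.
1.89e34 s × (c) = 5.67e42 m

5.67e42 m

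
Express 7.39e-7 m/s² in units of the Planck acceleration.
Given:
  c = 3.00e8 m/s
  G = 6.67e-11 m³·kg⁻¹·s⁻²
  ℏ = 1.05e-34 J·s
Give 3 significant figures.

1.32e-58

Planck acceleration: a_P = √(c⁷/(ℏG)) = 5.59e51 m/s².
7.39e-7 / 5.59e51 = 1.32e-58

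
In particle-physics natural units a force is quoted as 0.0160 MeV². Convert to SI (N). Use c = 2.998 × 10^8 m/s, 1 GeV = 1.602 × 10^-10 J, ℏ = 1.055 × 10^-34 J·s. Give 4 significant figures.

0.01298 N

Force is [E]/[L] = [E]²/(ℏc); restore (ℏc)⁻¹.
1 GeV² → 1/(ℏc) × (1 GeV in J)² = 8.114 × 10^5 N.
Convert the energy scale: 0.0160 MeV² = 1.60 × 10^-8 GeV².
Result: 1.60 × 10^-8 × 8.114 × 10^5 = 0.01298 N.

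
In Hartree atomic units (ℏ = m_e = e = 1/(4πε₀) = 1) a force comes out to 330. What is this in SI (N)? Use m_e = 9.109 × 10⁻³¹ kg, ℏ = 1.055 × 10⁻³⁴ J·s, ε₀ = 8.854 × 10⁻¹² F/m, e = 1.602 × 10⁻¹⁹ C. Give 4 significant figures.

One atomic unit of force: F_au = E_h/a₀ = m_e²e⁶/((4πε₀)³ℏ⁴) = 8.220 × 10⁻⁸ N.
330 × 8.220 × 10⁻⁸ N = 2.713 × 10⁻⁵ N

2.713 × 10⁻⁵ N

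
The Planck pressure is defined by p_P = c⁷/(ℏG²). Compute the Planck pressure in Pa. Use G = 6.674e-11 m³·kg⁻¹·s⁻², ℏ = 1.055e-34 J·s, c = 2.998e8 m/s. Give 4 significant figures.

4.632e113 Pa

p_P = c⁷/(ℏG²)
  = 2.177e59 / 4.699e-55
  = 4.632e113 Pa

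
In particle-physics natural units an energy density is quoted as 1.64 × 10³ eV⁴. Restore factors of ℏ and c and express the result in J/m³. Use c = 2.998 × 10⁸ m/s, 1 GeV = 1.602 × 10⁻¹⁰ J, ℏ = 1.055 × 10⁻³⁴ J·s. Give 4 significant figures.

[E]/[L]³ = [E]⁴/(ℏc)³; restore (ℏc)⁻³.
1 GeV⁴ → 1/(ℏc)³ × (1 GeV in J)⁴ = 2.082 × 10³⁷ J/m³.
Convert the energy scale: 1.64 × 10³ eV⁴ = 1.64 × 10⁻³³ GeV⁴.
Result: 1.64 × 10⁻³³ × 2.082 × 10³⁷ = 3.414 × 10⁴ J/m³.

3.414 × 10⁴ J/m³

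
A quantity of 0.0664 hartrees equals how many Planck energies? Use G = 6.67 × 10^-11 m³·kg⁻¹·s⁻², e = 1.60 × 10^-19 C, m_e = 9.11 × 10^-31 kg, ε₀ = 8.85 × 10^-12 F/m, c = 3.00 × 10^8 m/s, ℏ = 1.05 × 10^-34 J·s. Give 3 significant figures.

1.49 × 10^-28

hartree: E_h = m_e e⁴/(4πε₀ℏ)² = 4.38 × 10^-18 J
Planck energy: E_P = √(ℏc⁵/G) = 1.96 × 10^9 J
0.0664 × 4.38 × 10^-18 / 1.96 × 10^9 = 1.49 × 10^-28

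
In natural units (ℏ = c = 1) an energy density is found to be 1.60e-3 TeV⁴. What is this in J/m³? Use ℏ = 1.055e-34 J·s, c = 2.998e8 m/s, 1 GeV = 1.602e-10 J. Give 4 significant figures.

3.331e46 J/m³

[E]/[L]³ = [E]⁴/(ℏc)³; restore (ℏc)⁻³.
1 GeV⁴ → 1/(ℏc)³ × (1 GeV in J)⁴ = 2.082e37 J/m³.
Convert the energy scale: 1.60e-3 TeV⁴ = 1.60e9 GeV⁴.
Result: 1.60e9 × 2.082e37 = 3.331e46 J/m³.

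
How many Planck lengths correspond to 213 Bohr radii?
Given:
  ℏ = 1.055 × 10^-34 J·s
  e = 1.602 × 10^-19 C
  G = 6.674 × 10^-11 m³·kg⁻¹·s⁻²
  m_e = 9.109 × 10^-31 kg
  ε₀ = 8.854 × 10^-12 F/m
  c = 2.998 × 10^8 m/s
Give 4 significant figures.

Bohr radius: a₀ = 4πε₀ℏ²/(m_e e²) = 5.297 × 10^-11 m
Planck length: ℓ_P = √(ℏG/c³) = 1.616 × 10^-35 m
213 × 5.297 × 10^-11 / 1.616 × 10^-35 = 6.980 × 10^26

6.980 × 10^26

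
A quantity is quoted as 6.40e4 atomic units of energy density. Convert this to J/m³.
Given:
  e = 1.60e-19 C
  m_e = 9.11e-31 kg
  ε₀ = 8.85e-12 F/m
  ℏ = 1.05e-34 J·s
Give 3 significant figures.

One atomic unit of energy density: u_au = E_h/a₀³ = m_e⁴e¹⁰/((4πε₀)⁵ℏ⁸) = 3.01e13 J/m³.
6.40e4 × 3.01e13 J/m³ = 1.93e18 J/m³

1.93e18 J/m³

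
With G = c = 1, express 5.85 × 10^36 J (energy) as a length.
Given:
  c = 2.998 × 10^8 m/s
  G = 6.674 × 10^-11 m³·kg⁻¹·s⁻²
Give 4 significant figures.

4.833 × 10^-8 m

Energy → length via G/c⁴.
5.85 × 10^36 J × (G/c⁴) = 4.833 × 10^-8 m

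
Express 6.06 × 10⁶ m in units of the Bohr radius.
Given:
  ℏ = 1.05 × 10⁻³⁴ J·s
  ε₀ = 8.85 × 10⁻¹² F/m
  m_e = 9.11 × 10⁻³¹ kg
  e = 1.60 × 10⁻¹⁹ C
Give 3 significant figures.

1.15 × 10¹⁷

Bohr radius: a₀ = 4πε₀ℏ²/(m_e e²) = 5.26 × 10⁻¹¹ m.
6.06 × 10⁶ / 5.26 × 10⁻¹¹ = 1.15 × 10¹⁷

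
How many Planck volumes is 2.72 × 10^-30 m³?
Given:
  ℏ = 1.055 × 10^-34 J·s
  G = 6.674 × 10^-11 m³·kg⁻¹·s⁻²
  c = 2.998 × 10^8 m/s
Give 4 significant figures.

6.440 × 10^74

Planck volume: V_P = (ℏG/c³)^(3/2) = 4.224 × 10^-105 m³.
2.72 × 10^-30 / 4.224 × 10^-105 = 6.440 × 10^74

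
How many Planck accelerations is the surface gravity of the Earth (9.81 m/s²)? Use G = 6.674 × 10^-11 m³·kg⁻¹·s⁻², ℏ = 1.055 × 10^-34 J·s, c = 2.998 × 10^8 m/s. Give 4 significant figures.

Planck acceleration: a_P = √(c⁷/(ℏG)) = 5.560 × 10^51 m/s².
9.81 / 5.560 × 10^51 = 1.764 × 10^-51

1.764 × 10^-51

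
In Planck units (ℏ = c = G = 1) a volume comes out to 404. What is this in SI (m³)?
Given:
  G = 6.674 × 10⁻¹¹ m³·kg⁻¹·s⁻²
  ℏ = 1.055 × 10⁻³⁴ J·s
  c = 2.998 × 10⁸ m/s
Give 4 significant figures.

One Planck volume: V_P = (ℏG/c³)^(3/2) = 4.224 × 10⁻¹⁰⁵ m³.
404 × 4.224 × 10⁻¹⁰⁵ m³ = 1.706 × 10⁻¹⁰² m³

1.706 × 10⁻¹⁰² m³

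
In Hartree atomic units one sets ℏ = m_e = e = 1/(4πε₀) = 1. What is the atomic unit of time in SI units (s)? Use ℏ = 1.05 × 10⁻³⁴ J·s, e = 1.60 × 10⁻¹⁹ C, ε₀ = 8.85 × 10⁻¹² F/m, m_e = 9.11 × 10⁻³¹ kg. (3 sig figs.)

τ_au = (4πε₀)²ℏ³/(m_e e⁴)
E_h = 4.38 × 10⁻¹⁸ J
ℏ/E_h = 2.40 × 10⁻¹⁷ s

2.40 × 10⁻¹⁷ s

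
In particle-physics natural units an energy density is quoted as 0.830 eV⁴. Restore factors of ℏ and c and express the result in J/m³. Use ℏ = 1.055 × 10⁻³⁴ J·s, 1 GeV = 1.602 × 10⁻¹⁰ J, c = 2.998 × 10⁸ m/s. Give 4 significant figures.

17.28 J/m³

[E]/[L]³ = [E]⁴/(ℏc)³; restore (ℏc)⁻³.
1 GeV⁴ → 1/(ℏc)³ × (1 GeV in J)⁴ = 2.082 × 10³⁷ J/m³.
Convert the energy scale: 0.830 eV⁴ = 8.30 × 10⁻³⁷ GeV⁴.
Result: 8.30 × 10⁻³⁷ × 2.082 × 10³⁷ = 17.28 J/m³.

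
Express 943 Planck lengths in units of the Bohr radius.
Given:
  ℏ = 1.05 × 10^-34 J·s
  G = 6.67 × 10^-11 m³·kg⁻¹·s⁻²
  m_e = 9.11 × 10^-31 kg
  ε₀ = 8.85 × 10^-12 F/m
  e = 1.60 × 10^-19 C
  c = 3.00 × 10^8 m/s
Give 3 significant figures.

Planck length: ℓ_P = √(ℏG/c³) = 1.61 × 10^-35 m
Bohr radius: a₀ = 4πε₀ℏ²/(m_e e²) = 5.26 × 10^-11 m
943 × 1.61 × 10^-35 / 5.26 × 10^-11 = 2.89 × 10^-22

2.89 × 10^-22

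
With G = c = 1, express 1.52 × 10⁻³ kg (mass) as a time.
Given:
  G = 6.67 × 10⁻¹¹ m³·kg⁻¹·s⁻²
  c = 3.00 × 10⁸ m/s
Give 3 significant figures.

Mass → time via G/c³.
1.52 × 10⁻³ kg × (G/c³) = 3.75 × 10⁻³⁹ s

3.75 × 10⁻³⁹ s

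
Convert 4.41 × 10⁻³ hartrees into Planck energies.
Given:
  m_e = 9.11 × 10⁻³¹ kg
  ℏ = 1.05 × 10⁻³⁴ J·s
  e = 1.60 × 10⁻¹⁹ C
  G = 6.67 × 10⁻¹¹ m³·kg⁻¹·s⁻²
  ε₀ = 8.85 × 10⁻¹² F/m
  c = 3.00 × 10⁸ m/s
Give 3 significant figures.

hartree: E_h = m_e e⁴/(4πε₀ℏ)² = 4.38 × 10⁻¹⁸ J
Planck energy: E_P = √(ℏc⁵/G) = 1.96 × 10⁹ J
4.41 × 10⁻³ × 4.38 × 10⁻¹⁸ / 1.96 × 10⁹ = 9.87 × 10⁻³⁰

9.87 × 10⁻³⁰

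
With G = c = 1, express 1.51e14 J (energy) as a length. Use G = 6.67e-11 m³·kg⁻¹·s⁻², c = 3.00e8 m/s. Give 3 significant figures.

1.24e-30 m

Energy → length via G/c⁴.
1.51e14 J × (G/c⁴) = 1.24e-30 m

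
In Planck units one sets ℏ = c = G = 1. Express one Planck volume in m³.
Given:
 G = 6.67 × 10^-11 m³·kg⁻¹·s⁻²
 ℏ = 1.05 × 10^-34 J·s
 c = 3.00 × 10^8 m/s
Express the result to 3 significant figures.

V_P = (ℏG/c³)^(3/2)
  = √(1.75 × 10^-209)
  = 4.18 × 10^-105 m³

4.18 × 10^-105 m³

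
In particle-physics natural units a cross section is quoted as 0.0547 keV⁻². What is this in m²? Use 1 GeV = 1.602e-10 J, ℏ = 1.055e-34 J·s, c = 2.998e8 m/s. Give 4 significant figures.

Area is [L]² = [E]⁻²·(ℏc)²; restore (ℏc)².
1 GeV⁻² → (ℏc)² × (1 GeV in J)⁻² = 3.898e-32 m².
Convert the energy scale: 0.0547 keV⁻² = 5.47e10 GeV⁻².
Result: 5.47e10 × 3.898e-32 = 2.132e-21 m².

2.132e-21 m²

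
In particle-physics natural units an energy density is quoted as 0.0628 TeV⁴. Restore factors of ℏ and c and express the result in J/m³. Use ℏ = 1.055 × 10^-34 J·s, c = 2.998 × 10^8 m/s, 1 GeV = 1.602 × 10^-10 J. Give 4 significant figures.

[E]/[L]³ = [E]⁴/(ℏc)³; restore (ℏc)⁻³.
1 GeV⁴ → 1/(ℏc)³ × (1 GeV in J)⁴ = 2.082 × 10^37 J/m³.
Convert the energy scale: 0.0628 TeV⁴ = 6.28 × 10^10 GeV⁴.
Result: 6.28 × 10^10 × 2.082 × 10^37 = 1.307 × 10^48 J/m³.

1.307 × 10^48 J/m³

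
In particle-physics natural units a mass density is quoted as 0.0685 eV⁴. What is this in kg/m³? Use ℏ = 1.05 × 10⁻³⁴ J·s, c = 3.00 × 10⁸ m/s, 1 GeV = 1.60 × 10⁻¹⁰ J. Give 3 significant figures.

Mass density is [E]/(c²[L]³) = [E]⁴/(ℏ³c⁵).
1 GeV⁴ → 1/(ℏ³c⁵) × (1 GeV in J)⁴ = 2.33 × 10²⁰ kg/m³.
Convert the energy scale: 0.0685 eV⁴ = 6.85 × 10⁻³⁸ GeV⁴.
Result: 6.85 × 10⁻³⁸ × 2.33 × 10²⁰ = 1.60 × 10⁻¹⁷ kg/m³.

1.60 × 10⁻¹⁷ kg/m³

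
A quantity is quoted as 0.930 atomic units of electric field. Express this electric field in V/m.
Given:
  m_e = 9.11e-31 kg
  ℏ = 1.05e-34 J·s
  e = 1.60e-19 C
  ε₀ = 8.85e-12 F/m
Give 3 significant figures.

4.84e11 V/m

One atomic unit of electric field: E_au = E_h/(e a₀) = m_e²e⁵/((4πε₀)³ℏ⁴) = 5.20e11 V/m.
0.930 × 5.20e11 V/m = 4.84e11 V/m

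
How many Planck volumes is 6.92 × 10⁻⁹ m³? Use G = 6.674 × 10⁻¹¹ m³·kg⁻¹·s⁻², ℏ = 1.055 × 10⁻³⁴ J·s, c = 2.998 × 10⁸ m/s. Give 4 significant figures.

Planck volume: V_P = (ℏG/c³)^(3/2) = 4.224 × 10⁻¹⁰⁵ m³.
6.92 × 10⁻⁹ / 4.224 × 10⁻¹⁰⁵ = 1.638 × 10⁹⁶

1.638 × 10⁹⁶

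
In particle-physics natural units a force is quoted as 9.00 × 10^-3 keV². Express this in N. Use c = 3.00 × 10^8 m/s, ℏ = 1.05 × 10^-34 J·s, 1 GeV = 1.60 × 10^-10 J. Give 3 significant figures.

7.31 × 10^-9 N

Force is [E]/[L] = [E]²/(ℏc); restore (ℏc)⁻¹.
1 GeV² → 1/(ℏc) × (1 GeV in J)² = 8.13 × 10^5 N.
Convert the energy scale: 9.00 × 10^-3 keV² = 9.00 × 10^-15 GeV².
Result: 9.00 × 10^-15 × 8.13 × 10^5 = 7.31 × 10^-9 N.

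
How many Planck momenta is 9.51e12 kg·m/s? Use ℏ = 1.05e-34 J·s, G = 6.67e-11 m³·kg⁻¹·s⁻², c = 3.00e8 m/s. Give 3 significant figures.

Planck momentum: p_P = √(ℏc³/G) = 6.52 kg·m/s.
9.51e12 / 6.52 = 1.46e12

1.46e12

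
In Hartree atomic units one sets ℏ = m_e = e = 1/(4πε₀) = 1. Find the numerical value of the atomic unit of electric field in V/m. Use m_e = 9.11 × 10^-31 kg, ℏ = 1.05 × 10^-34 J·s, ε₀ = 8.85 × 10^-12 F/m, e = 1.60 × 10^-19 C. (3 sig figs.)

E_au = E_h/(e a₀) = m_e²e⁵/((4πε₀)³ℏ⁴)
E_h = 4.38 × 10^-18 J
a₀ = 5.26 × 10^-11 m
E_h/(e·a₀) = 5.20 × 10^11 V/m

5.20 × 10^11 V/m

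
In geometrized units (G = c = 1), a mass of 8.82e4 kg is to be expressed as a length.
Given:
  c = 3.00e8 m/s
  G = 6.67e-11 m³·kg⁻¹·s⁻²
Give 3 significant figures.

6.54e-23 m

In G = c = 1 units mass has dimensions of length; the conversion factor is G/c².
8.82e4 kg × (G/c²) = 6.54e-23 m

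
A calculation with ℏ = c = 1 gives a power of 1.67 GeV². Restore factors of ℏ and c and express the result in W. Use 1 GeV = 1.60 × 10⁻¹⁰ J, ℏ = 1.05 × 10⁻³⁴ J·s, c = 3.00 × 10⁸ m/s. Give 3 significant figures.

4.07 × 10¹⁴ W

Power is [E]/[T] = [E]²/ℏ.
1 GeV² → 1/ℏ × (1 GeV in J)² = 2.44 × 10¹⁴ W.
Result: 1.67 × 2.44 × 10¹⁴ = 4.07 × 10¹⁴ W.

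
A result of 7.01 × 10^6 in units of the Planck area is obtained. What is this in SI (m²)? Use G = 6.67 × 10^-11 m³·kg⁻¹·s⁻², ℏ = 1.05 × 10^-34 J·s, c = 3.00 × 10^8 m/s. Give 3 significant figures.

1.82 × 10^-63 m²

One Planck area: A_P = ℏG/c³ = 2.59 × 10^-70 m².
7.01 × 10^6 × 2.59 × 10^-70 m² = 1.82 × 10^-63 m²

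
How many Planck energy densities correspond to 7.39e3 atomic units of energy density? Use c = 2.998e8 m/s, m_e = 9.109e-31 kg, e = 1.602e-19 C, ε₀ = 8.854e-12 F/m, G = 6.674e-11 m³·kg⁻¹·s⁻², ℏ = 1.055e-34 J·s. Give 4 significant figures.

atomic unit of energy density: u_au = E_h/a₀³ = m_e⁴e¹⁰/((4πε₀)⁵ℏ⁸) = 2.929e13 J/m³
Planck energy density: u_P = c⁷/(ℏG²) = 4.632e113 J/m³
7.39e3 × 2.929e13 / 4.632e113 = 4.673e-97

4.673e-97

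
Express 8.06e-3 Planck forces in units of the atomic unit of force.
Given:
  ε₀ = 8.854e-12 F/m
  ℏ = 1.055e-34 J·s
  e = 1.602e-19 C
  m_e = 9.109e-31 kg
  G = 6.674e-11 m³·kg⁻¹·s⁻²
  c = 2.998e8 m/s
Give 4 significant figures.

Planck force: F_P = c⁴/G = 1.210e44 N
atomic unit of force: F_au = E_h/a₀ = m_e²e⁶/((4πε₀)³ℏ⁴) = 8.220e-8 N
8.06e-3 × 1.210e44 / 8.220e-8 = 1.187e49

1.187e49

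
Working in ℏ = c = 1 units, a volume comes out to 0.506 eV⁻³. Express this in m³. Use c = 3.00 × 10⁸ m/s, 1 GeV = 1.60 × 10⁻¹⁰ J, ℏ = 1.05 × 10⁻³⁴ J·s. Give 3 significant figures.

3.86 × 10⁻²¹ m³

Volume is [L]³ = [E]⁻³·(ℏc)³.
1 GeV⁻³ → (ℏc)³ × (1 GeV in J)⁻³ = 7.63 × 10⁻⁴⁸ m³.
Convert the energy scale: 0.506 eV⁻³ = 5.06 × 10²⁶ GeV⁻³.
Result: 5.06 × 10²⁶ × 7.63 × 10⁻⁴⁸ = 3.86 × 10⁻²¹ m³.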